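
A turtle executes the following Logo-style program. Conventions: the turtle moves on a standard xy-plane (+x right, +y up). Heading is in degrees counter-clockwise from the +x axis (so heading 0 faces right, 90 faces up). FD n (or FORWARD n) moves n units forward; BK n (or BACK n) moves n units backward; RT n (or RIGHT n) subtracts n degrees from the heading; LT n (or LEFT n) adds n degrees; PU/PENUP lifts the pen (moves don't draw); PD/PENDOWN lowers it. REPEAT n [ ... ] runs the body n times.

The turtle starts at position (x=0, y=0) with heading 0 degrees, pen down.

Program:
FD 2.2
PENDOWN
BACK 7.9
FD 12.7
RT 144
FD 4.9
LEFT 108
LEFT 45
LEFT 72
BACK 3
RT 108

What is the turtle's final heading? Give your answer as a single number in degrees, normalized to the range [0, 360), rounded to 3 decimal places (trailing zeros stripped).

Answer: 333

Derivation:
Executing turtle program step by step:
Start: pos=(0,0), heading=0, pen down
FD 2.2: (0,0) -> (2.2,0) [heading=0, draw]
PD: pen down
BK 7.9: (2.2,0) -> (-5.7,0) [heading=0, draw]
FD 12.7: (-5.7,0) -> (7,0) [heading=0, draw]
RT 144: heading 0 -> 216
FD 4.9: (7,0) -> (3.036,-2.88) [heading=216, draw]
LT 108: heading 216 -> 324
LT 45: heading 324 -> 9
LT 72: heading 9 -> 81
BK 3: (3.036,-2.88) -> (2.567,-5.843) [heading=81, draw]
RT 108: heading 81 -> 333
Final: pos=(2.567,-5.843), heading=333, 5 segment(s) drawn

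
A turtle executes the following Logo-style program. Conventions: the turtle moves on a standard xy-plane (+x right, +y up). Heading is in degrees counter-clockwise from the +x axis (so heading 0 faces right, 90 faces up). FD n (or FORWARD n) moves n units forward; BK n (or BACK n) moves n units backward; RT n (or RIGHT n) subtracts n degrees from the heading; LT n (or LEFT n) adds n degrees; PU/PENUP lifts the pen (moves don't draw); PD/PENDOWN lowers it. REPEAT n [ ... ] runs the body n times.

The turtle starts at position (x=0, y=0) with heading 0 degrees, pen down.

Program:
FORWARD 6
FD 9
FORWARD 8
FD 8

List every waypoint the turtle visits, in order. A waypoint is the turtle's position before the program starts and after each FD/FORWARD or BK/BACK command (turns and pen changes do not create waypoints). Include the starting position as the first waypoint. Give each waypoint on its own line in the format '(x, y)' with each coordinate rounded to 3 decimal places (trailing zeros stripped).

Answer: (0, 0)
(6, 0)
(15, 0)
(23, 0)
(31, 0)

Derivation:
Executing turtle program step by step:
Start: pos=(0,0), heading=0, pen down
FD 6: (0,0) -> (6,0) [heading=0, draw]
FD 9: (6,0) -> (15,0) [heading=0, draw]
FD 8: (15,0) -> (23,0) [heading=0, draw]
FD 8: (23,0) -> (31,0) [heading=0, draw]
Final: pos=(31,0), heading=0, 4 segment(s) drawn
Waypoints (5 total):
(0, 0)
(6, 0)
(15, 0)
(23, 0)
(31, 0)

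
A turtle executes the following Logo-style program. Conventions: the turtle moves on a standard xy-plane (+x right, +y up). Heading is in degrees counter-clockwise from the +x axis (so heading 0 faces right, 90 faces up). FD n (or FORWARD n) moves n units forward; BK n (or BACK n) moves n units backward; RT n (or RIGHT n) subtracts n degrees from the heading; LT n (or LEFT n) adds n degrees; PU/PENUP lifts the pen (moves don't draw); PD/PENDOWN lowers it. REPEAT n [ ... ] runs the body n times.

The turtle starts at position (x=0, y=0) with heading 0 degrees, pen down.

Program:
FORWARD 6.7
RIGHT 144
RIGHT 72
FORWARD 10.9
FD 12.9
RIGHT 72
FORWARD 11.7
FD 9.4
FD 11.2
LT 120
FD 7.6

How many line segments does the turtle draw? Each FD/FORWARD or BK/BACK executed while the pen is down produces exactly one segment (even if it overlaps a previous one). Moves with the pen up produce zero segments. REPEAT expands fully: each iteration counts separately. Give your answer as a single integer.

Executing turtle program step by step:
Start: pos=(0,0), heading=0, pen down
FD 6.7: (0,0) -> (6.7,0) [heading=0, draw]
RT 144: heading 0 -> 216
RT 72: heading 216 -> 144
FD 10.9: (6.7,0) -> (-2.118,6.407) [heading=144, draw]
FD 12.9: (-2.118,6.407) -> (-12.555,13.989) [heading=144, draw]
RT 72: heading 144 -> 72
FD 11.7: (-12.555,13.989) -> (-8.939,25.117) [heading=72, draw]
FD 9.4: (-8.939,25.117) -> (-6.034,34.057) [heading=72, draw]
FD 11.2: (-6.034,34.057) -> (-2.573,44.708) [heading=72, draw]
LT 120: heading 72 -> 192
FD 7.6: (-2.573,44.708) -> (-10.007,43.128) [heading=192, draw]
Final: pos=(-10.007,43.128), heading=192, 7 segment(s) drawn
Segments drawn: 7

Answer: 7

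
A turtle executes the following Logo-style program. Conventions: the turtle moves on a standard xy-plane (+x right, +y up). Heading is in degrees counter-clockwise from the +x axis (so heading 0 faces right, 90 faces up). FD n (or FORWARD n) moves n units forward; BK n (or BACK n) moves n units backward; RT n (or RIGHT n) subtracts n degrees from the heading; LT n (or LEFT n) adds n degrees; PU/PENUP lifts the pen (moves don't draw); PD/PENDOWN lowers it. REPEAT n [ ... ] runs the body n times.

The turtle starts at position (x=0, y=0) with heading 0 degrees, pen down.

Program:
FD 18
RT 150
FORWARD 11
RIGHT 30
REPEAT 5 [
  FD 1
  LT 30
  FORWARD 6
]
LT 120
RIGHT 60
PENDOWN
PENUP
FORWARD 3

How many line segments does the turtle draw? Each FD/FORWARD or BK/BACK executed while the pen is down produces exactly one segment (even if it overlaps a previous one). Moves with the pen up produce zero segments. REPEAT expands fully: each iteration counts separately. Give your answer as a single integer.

Answer: 12

Derivation:
Executing turtle program step by step:
Start: pos=(0,0), heading=0, pen down
FD 18: (0,0) -> (18,0) [heading=0, draw]
RT 150: heading 0 -> 210
FD 11: (18,0) -> (8.474,-5.5) [heading=210, draw]
RT 30: heading 210 -> 180
REPEAT 5 [
  -- iteration 1/5 --
  FD 1: (8.474,-5.5) -> (7.474,-5.5) [heading=180, draw]
  LT 30: heading 180 -> 210
  FD 6: (7.474,-5.5) -> (2.278,-8.5) [heading=210, draw]
  -- iteration 2/5 --
  FD 1: (2.278,-8.5) -> (1.412,-9) [heading=210, draw]
  LT 30: heading 210 -> 240
  FD 6: (1.412,-9) -> (-1.588,-14.196) [heading=240, draw]
  -- iteration 3/5 --
  FD 1: (-1.588,-14.196) -> (-2.088,-15.062) [heading=240, draw]
  LT 30: heading 240 -> 270
  FD 6: (-2.088,-15.062) -> (-2.088,-21.062) [heading=270, draw]
  -- iteration 4/5 --
  FD 1: (-2.088,-21.062) -> (-2.088,-22.062) [heading=270, draw]
  LT 30: heading 270 -> 300
  FD 6: (-2.088,-22.062) -> (0.912,-27.258) [heading=300, draw]
  -- iteration 5/5 --
  FD 1: (0.912,-27.258) -> (1.412,-28.124) [heading=300, draw]
  LT 30: heading 300 -> 330
  FD 6: (1.412,-28.124) -> (6.608,-31.124) [heading=330, draw]
]
LT 120: heading 330 -> 90
RT 60: heading 90 -> 30
PD: pen down
PU: pen up
FD 3: (6.608,-31.124) -> (9.206,-29.624) [heading=30, move]
Final: pos=(9.206,-29.624), heading=30, 12 segment(s) drawn
Segments drawn: 12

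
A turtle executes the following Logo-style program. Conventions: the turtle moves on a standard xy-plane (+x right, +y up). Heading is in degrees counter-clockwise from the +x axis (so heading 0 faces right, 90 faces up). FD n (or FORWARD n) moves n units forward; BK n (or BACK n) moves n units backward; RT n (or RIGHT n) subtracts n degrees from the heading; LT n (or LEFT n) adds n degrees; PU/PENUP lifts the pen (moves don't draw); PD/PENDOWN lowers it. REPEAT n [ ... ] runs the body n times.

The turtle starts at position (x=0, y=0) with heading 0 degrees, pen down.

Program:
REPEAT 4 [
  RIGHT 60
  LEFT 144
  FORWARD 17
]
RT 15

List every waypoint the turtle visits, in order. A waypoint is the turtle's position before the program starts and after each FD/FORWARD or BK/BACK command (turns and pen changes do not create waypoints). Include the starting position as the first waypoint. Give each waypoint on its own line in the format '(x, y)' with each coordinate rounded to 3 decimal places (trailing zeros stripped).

Executing turtle program step by step:
Start: pos=(0,0), heading=0, pen down
REPEAT 4 [
  -- iteration 1/4 --
  RT 60: heading 0 -> 300
  LT 144: heading 300 -> 84
  FD 17: (0,0) -> (1.777,16.907) [heading=84, draw]
  -- iteration 2/4 --
  RT 60: heading 84 -> 24
  LT 144: heading 24 -> 168
  FD 17: (1.777,16.907) -> (-14.852,20.441) [heading=168, draw]
  -- iteration 3/4 --
  RT 60: heading 168 -> 108
  LT 144: heading 108 -> 252
  FD 17: (-14.852,20.441) -> (-20.105,4.273) [heading=252, draw]
  -- iteration 4/4 --
  RT 60: heading 252 -> 192
  LT 144: heading 192 -> 336
  FD 17: (-20.105,4.273) -> (-4.575,-2.641) [heading=336, draw]
]
RT 15: heading 336 -> 321
Final: pos=(-4.575,-2.641), heading=321, 4 segment(s) drawn
Waypoints (5 total):
(0, 0)
(1.777, 16.907)
(-14.852, 20.441)
(-20.105, 4.273)
(-4.575, -2.641)

Answer: (0, 0)
(1.777, 16.907)
(-14.852, 20.441)
(-20.105, 4.273)
(-4.575, -2.641)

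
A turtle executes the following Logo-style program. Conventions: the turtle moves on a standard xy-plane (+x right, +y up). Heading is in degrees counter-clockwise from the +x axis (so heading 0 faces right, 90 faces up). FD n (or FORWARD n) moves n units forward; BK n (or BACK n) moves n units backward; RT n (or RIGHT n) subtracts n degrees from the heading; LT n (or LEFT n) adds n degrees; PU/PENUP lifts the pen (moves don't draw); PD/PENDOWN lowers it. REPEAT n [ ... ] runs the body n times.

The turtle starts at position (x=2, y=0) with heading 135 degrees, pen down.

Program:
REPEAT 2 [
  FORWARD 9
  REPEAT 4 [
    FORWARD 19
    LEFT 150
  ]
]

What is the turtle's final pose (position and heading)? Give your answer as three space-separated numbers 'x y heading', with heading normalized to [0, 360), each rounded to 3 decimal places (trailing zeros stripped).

Executing turtle program step by step:
Start: pos=(2,0), heading=135, pen down
REPEAT 2 [
  -- iteration 1/2 --
  FD 9: (2,0) -> (-4.364,6.364) [heading=135, draw]
  REPEAT 4 [
    -- iteration 1/4 --
    FD 19: (-4.364,6.364) -> (-17.799,19.799) [heading=135, draw]
    LT 150: heading 135 -> 285
    -- iteration 2/4 --
    FD 19: (-17.799,19.799) -> (-12.881,1.446) [heading=285, draw]
    LT 150: heading 285 -> 75
    -- iteration 3/4 --
    FD 19: (-12.881,1.446) -> (-7.964,19.799) [heading=75, draw]
    LT 150: heading 75 -> 225
    -- iteration 4/4 --
    FD 19: (-7.964,19.799) -> (-21.399,6.364) [heading=225, draw]
    LT 150: heading 225 -> 15
  ]
  -- iteration 2/2 --
  FD 9: (-21.399,6.364) -> (-12.706,8.693) [heading=15, draw]
  REPEAT 4 [
    -- iteration 1/4 --
    FD 19: (-12.706,8.693) -> (5.647,13.611) [heading=15, draw]
    LT 150: heading 15 -> 165
    -- iteration 2/4 --
    FD 19: (5.647,13.611) -> (-12.706,18.528) [heading=165, draw]
    LT 150: heading 165 -> 315
    -- iteration 3/4 --
    FD 19: (-12.706,18.528) -> (0.729,5.093) [heading=315, draw]
    LT 150: heading 315 -> 105
    -- iteration 4/4 --
    FD 19: (0.729,5.093) -> (-4.188,23.446) [heading=105, draw]
    LT 150: heading 105 -> 255
  ]
]
Final: pos=(-4.188,23.446), heading=255, 10 segment(s) drawn

Answer: -4.188 23.446 255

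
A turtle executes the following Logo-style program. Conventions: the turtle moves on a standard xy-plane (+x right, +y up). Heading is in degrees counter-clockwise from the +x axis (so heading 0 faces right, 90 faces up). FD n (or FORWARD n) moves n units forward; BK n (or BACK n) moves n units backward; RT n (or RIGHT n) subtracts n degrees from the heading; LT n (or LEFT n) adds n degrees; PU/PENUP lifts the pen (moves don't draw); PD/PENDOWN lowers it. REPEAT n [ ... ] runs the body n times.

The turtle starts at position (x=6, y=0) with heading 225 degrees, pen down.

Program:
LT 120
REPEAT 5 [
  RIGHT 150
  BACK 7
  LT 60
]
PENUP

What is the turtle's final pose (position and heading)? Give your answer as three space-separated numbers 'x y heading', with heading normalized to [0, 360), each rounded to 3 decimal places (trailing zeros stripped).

Answer: 12.761 1.812 255

Derivation:
Executing turtle program step by step:
Start: pos=(6,0), heading=225, pen down
LT 120: heading 225 -> 345
REPEAT 5 [
  -- iteration 1/5 --
  RT 150: heading 345 -> 195
  BK 7: (6,0) -> (12.761,1.812) [heading=195, draw]
  LT 60: heading 195 -> 255
  -- iteration 2/5 --
  RT 150: heading 255 -> 105
  BK 7: (12.761,1.812) -> (14.573,-4.95) [heading=105, draw]
  LT 60: heading 105 -> 165
  -- iteration 3/5 --
  RT 150: heading 165 -> 15
  BK 7: (14.573,-4.95) -> (7.812,-6.761) [heading=15, draw]
  LT 60: heading 15 -> 75
  -- iteration 4/5 --
  RT 150: heading 75 -> 285
  BK 7: (7.812,-6.761) -> (6,0) [heading=285, draw]
  LT 60: heading 285 -> 345
  -- iteration 5/5 --
  RT 150: heading 345 -> 195
  BK 7: (6,0) -> (12.761,1.812) [heading=195, draw]
  LT 60: heading 195 -> 255
]
PU: pen up
Final: pos=(12.761,1.812), heading=255, 5 segment(s) drawn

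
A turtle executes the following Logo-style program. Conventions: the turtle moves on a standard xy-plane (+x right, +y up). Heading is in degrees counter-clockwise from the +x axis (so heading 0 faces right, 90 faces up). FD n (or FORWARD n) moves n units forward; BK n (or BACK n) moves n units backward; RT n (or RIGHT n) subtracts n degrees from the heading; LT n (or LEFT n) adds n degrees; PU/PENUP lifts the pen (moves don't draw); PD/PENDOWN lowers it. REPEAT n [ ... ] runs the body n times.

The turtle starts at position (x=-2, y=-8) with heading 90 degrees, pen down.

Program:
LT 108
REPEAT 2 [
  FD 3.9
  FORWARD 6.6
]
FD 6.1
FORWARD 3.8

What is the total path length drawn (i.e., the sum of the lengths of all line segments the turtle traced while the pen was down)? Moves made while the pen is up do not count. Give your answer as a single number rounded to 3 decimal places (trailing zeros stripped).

Executing turtle program step by step:
Start: pos=(-2,-8), heading=90, pen down
LT 108: heading 90 -> 198
REPEAT 2 [
  -- iteration 1/2 --
  FD 3.9: (-2,-8) -> (-5.709,-9.205) [heading=198, draw]
  FD 6.6: (-5.709,-9.205) -> (-11.986,-11.245) [heading=198, draw]
  -- iteration 2/2 --
  FD 3.9: (-11.986,-11.245) -> (-15.695,-12.45) [heading=198, draw]
  FD 6.6: (-15.695,-12.45) -> (-21.972,-14.489) [heading=198, draw]
]
FD 6.1: (-21.972,-14.489) -> (-27.774,-16.374) [heading=198, draw]
FD 3.8: (-27.774,-16.374) -> (-31.388,-17.549) [heading=198, draw]
Final: pos=(-31.388,-17.549), heading=198, 6 segment(s) drawn

Segment lengths:
  seg 1: (-2,-8) -> (-5.709,-9.205), length = 3.9
  seg 2: (-5.709,-9.205) -> (-11.986,-11.245), length = 6.6
  seg 3: (-11.986,-11.245) -> (-15.695,-12.45), length = 3.9
  seg 4: (-15.695,-12.45) -> (-21.972,-14.489), length = 6.6
  seg 5: (-21.972,-14.489) -> (-27.774,-16.374), length = 6.1
  seg 6: (-27.774,-16.374) -> (-31.388,-17.549), length = 3.8
Total = 30.9

Answer: 30.9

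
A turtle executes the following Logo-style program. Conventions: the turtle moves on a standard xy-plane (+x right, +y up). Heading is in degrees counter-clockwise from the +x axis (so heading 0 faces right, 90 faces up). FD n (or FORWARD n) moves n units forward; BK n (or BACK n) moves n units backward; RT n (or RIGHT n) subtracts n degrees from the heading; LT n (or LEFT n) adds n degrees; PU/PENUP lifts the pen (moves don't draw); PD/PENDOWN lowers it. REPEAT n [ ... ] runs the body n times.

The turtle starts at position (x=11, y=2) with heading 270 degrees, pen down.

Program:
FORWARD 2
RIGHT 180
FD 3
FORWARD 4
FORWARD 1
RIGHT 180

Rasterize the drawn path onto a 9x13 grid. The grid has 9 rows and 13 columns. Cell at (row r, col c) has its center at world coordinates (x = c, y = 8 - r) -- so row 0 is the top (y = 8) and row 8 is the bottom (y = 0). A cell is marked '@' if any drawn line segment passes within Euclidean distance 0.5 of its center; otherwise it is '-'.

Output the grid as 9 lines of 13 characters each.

Segment 0: (11,2) -> (11,0)
Segment 1: (11,0) -> (11,3)
Segment 2: (11,3) -> (11,7)
Segment 3: (11,7) -> (11,8)

Answer: -----------@-
-----------@-
-----------@-
-----------@-
-----------@-
-----------@-
-----------@-
-----------@-
-----------@-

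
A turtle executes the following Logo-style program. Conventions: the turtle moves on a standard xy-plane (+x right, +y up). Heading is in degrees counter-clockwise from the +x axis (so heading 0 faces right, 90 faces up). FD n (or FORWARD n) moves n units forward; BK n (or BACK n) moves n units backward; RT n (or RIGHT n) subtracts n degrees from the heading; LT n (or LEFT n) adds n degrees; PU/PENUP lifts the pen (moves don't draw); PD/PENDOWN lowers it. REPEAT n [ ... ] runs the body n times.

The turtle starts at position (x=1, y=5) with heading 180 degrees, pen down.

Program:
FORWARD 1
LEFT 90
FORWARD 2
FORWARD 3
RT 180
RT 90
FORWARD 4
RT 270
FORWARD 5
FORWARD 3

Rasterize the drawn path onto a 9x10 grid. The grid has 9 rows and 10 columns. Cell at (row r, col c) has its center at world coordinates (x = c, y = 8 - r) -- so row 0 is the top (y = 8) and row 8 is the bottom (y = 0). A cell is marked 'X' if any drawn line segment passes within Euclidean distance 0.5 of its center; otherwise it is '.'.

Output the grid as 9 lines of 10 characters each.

Answer: ....X.....
....X.....
....X.....
XX..X.....
X...X.....
X...X.....
X...X.....
X...X.....
XXXXX.....

Derivation:
Segment 0: (1,5) -> (0,5)
Segment 1: (0,5) -> (-0,3)
Segment 2: (-0,3) -> (-0,0)
Segment 3: (-0,0) -> (4,0)
Segment 4: (4,0) -> (4,5)
Segment 5: (4,5) -> (4,8)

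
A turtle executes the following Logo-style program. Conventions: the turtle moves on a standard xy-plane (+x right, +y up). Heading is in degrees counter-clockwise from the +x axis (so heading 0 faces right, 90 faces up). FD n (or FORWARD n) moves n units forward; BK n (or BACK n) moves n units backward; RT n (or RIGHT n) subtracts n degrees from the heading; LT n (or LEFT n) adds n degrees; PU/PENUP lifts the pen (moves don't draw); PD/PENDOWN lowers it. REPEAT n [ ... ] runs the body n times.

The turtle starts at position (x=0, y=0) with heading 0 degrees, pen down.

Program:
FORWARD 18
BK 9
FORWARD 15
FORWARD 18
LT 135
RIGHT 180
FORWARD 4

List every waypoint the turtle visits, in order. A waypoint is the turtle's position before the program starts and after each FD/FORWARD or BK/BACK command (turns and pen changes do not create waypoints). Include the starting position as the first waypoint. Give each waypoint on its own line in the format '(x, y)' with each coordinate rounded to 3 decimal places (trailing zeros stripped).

Answer: (0, 0)
(18, 0)
(9, 0)
(24, 0)
(42, 0)
(44.828, -2.828)

Derivation:
Executing turtle program step by step:
Start: pos=(0,0), heading=0, pen down
FD 18: (0,0) -> (18,0) [heading=0, draw]
BK 9: (18,0) -> (9,0) [heading=0, draw]
FD 15: (9,0) -> (24,0) [heading=0, draw]
FD 18: (24,0) -> (42,0) [heading=0, draw]
LT 135: heading 0 -> 135
RT 180: heading 135 -> 315
FD 4: (42,0) -> (44.828,-2.828) [heading=315, draw]
Final: pos=(44.828,-2.828), heading=315, 5 segment(s) drawn
Waypoints (6 total):
(0, 0)
(18, 0)
(9, 0)
(24, 0)
(42, 0)
(44.828, -2.828)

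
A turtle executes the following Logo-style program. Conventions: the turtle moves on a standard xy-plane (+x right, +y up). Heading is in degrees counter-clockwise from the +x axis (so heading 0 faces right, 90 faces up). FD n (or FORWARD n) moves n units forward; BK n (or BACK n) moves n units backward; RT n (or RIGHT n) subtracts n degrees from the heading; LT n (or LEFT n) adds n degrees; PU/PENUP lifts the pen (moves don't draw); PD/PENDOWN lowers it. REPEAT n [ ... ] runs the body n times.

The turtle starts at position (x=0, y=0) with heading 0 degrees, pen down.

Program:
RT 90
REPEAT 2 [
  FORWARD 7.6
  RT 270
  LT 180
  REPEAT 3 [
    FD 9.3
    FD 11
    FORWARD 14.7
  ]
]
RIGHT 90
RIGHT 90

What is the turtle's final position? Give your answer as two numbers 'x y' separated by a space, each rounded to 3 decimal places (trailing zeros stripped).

Executing turtle program step by step:
Start: pos=(0,0), heading=0, pen down
RT 90: heading 0 -> 270
REPEAT 2 [
  -- iteration 1/2 --
  FD 7.6: (0,0) -> (0,-7.6) [heading=270, draw]
  RT 270: heading 270 -> 0
  LT 180: heading 0 -> 180
  REPEAT 3 [
    -- iteration 1/3 --
    FD 9.3: (0,-7.6) -> (-9.3,-7.6) [heading=180, draw]
    FD 11: (-9.3,-7.6) -> (-20.3,-7.6) [heading=180, draw]
    FD 14.7: (-20.3,-7.6) -> (-35,-7.6) [heading=180, draw]
    -- iteration 2/3 --
    FD 9.3: (-35,-7.6) -> (-44.3,-7.6) [heading=180, draw]
    FD 11: (-44.3,-7.6) -> (-55.3,-7.6) [heading=180, draw]
    FD 14.7: (-55.3,-7.6) -> (-70,-7.6) [heading=180, draw]
    -- iteration 3/3 --
    FD 9.3: (-70,-7.6) -> (-79.3,-7.6) [heading=180, draw]
    FD 11: (-79.3,-7.6) -> (-90.3,-7.6) [heading=180, draw]
    FD 14.7: (-90.3,-7.6) -> (-105,-7.6) [heading=180, draw]
  ]
  -- iteration 2/2 --
  FD 7.6: (-105,-7.6) -> (-112.6,-7.6) [heading=180, draw]
  RT 270: heading 180 -> 270
  LT 180: heading 270 -> 90
  REPEAT 3 [
    -- iteration 1/3 --
    FD 9.3: (-112.6,-7.6) -> (-112.6,1.7) [heading=90, draw]
    FD 11: (-112.6,1.7) -> (-112.6,12.7) [heading=90, draw]
    FD 14.7: (-112.6,12.7) -> (-112.6,27.4) [heading=90, draw]
    -- iteration 2/3 --
    FD 9.3: (-112.6,27.4) -> (-112.6,36.7) [heading=90, draw]
    FD 11: (-112.6,36.7) -> (-112.6,47.7) [heading=90, draw]
    FD 14.7: (-112.6,47.7) -> (-112.6,62.4) [heading=90, draw]
    -- iteration 3/3 --
    FD 9.3: (-112.6,62.4) -> (-112.6,71.7) [heading=90, draw]
    FD 11: (-112.6,71.7) -> (-112.6,82.7) [heading=90, draw]
    FD 14.7: (-112.6,82.7) -> (-112.6,97.4) [heading=90, draw]
  ]
]
RT 90: heading 90 -> 0
RT 90: heading 0 -> 270
Final: pos=(-112.6,97.4), heading=270, 20 segment(s) drawn

Answer: -112.6 97.4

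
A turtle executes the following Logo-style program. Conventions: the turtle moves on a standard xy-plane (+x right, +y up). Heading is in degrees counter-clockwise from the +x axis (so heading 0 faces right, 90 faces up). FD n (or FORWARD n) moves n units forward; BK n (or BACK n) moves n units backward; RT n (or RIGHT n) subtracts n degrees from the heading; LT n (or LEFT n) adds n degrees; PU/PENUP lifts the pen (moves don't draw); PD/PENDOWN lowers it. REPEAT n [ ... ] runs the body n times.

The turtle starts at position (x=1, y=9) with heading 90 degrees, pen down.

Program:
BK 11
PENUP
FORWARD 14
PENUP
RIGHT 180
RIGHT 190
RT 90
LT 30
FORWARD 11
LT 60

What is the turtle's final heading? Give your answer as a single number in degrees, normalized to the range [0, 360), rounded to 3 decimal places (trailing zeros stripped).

Executing turtle program step by step:
Start: pos=(1,9), heading=90, pen down
BK 11: (1,9) -> (1,-2) [heading=90, draw]
PU: pen up
FD 14: (1,-2) -> (1,12) [heading=90, move]
PU: pen up
RT 180: heading 90 -> 270
RT 190: heading 270 -> 80
RT 90: heading 80 -> 350
LT 30: heading 350 -> 20
FD 11: (1,12) -> (11.337,15.762) [heading=20, move]
LT 60: heading 20 -> 80
Final: pos=(11.337,15.762), heading=80, 1 segment(s) drawn

Answer: 80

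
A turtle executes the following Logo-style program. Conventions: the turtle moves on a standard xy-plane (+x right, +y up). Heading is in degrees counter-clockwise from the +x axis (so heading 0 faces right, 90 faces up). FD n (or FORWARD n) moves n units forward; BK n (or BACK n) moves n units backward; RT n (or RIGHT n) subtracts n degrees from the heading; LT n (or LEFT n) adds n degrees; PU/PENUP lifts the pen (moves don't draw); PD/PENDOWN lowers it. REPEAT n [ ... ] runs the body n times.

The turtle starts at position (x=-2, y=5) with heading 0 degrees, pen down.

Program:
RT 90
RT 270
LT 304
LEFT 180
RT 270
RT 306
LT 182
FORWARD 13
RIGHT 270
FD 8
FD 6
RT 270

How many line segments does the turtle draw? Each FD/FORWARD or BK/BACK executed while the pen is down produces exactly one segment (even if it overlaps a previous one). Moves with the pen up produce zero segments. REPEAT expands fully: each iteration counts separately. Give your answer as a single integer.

Executing turtle program step by step:
Start: pos=(-2,5), heading=0, pen down
RT 90: heading 0 -> 270
RT 270: heading 270 -> 0
LT 304: heading 0 -> 304
LT 180: heading 304 -> 124
RT 270: heading 124 -> 214
RT 306: heading 214 -> 268
LT 182: heading 268 -> 90
FD 13: (-2,5) -> (-2,18) [heading=90, draw]
RT 270: heading 90 -> 180
FD 8: (-2,18) -> (-10,18) [heading=180, draw]
FD 6: (-10,18) -> (-16,18) [heading=180, draw]
RT 270: heading 180 -> 270
Final: pos=(-16,18), heading=270, 3 segment(s) drawn
Segments drawn: 3

Answer: 3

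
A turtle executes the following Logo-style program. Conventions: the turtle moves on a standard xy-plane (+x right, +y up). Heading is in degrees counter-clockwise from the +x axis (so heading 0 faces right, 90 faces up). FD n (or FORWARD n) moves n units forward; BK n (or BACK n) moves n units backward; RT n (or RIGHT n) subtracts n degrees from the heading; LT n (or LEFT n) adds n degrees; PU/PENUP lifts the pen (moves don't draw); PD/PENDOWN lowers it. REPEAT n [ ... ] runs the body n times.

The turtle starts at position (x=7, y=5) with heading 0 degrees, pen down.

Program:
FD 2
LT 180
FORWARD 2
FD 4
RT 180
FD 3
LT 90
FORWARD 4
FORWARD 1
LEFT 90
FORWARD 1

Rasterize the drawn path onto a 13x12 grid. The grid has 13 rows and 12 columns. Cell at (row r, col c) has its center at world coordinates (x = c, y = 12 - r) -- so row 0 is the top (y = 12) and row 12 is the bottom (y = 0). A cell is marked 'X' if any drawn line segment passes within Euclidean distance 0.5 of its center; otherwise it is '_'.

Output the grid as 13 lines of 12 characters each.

Segment 0: (7,5) -> (9,5)
Segment 1: (9,5) -> (7,5)
Segment 2: (7,5) -> (3,5)
Segment 3: (3,5) -> (6,5)
Segment 4: (6,5) -> (6,9)
Segment 5: (6,9) -> (6,10)
Segment 6: (6,10) -> (5,10)

Answer: ____________
____________
_____XX_____
______X_____
______X_____
______X_____
______X_____
___XXXXXXX__
____________
____________
____________
____________
____________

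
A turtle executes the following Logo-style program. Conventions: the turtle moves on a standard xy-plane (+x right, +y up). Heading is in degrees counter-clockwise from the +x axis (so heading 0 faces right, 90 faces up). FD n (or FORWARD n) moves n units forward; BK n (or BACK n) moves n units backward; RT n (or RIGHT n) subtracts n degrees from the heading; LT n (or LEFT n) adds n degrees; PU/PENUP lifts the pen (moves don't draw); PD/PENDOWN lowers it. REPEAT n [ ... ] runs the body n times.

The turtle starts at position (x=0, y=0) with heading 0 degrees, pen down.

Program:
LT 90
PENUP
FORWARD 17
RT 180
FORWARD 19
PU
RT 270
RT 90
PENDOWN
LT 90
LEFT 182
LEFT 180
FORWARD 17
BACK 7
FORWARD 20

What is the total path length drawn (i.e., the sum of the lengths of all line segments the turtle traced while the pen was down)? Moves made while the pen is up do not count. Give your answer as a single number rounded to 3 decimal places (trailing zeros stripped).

Executing turtle program step by step:
Start: pos=(0,0), heading=0, pen down
LT 90: heading 0 -> 90
PU: pen up
FD 17: (0,0) -> (0,17) [heading=90, move]
RT 180: heading 90 -> 270
FD 19: (0,17) -> (0,-2) [heading=270, move]
PU: pen up
RT 270: heading 270 -> 0
RT 90: heading 0 -> 270
PD: pen down
LT 90: heading 270 -> 0
LT 182: heading 0 -> 182
LT 180: heading 182 -> 2
FD 17: (0,-2) -> (16.99,-1.407) [heading=2, draw]
BK 7: (16.99,-1.407) -> (9.994,-1.651) [heading=2, draw]
FD 20: (9.994,-1.651) -> (29.982,-0.953) [heading=2, draw]
Final: pos=(29.982,-0.953), heading=2, 3 segment(s) drawn

Segment lengths:
  seg 1: (0,-2) -> (16.99,-1.407), length = 17
  seg 2: (16.99,-1.407) -> (9.994,-1.651), length = 7
  seg 3: (9.994,-1.651) -> (29.982,-0.953), length = 20
Total = 44

Answer: 44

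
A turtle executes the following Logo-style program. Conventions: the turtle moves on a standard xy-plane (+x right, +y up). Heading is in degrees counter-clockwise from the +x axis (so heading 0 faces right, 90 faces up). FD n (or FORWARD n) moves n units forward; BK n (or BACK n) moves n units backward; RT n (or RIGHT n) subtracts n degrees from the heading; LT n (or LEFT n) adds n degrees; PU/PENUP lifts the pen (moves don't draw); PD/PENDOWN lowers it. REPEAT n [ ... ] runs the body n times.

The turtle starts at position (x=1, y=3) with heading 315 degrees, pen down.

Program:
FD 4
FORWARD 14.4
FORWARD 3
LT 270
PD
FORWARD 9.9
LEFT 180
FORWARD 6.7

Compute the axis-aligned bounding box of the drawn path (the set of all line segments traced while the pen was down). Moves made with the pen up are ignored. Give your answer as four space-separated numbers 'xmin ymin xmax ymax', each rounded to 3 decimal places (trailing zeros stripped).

Executing turtle program step by step:
Start: pos=(1,3), heading=315, pen down
FD 4: (1,3) -> (3.828,0.172) [heading=315, draw]
FD 14.4: (3.828,0.172) -> (14.011,-10.011) [heading=315, draw]
FD 3: (14.011,-10.011) -> (16.132,-12.132) [heading=315, draw]
LT 270: heading 315 -> 225
PD: pen down
FD 9.9: (16.132,-12.132) -> (9.132,-19.132) [heading=225, draw]
LT 180: heading 225 -> 45
FD 6.7: (9.132,-19.132) -> (13.869,-14.395) [heading=45, draw]
Final: pos=(13.869,-14.395), heading=45, 5 segment(s) drawn

Segment endpoints: x in {1, 3.828, 9.132, 13.869, 14.011, 16.132}, y in {-19.132, -14.395, -12.132, -10.011, 0.172, 3}
xmin=1, ymin=-19.132, xmax=16.132, ymax=3

Answer: 1 -19.132 16.132 3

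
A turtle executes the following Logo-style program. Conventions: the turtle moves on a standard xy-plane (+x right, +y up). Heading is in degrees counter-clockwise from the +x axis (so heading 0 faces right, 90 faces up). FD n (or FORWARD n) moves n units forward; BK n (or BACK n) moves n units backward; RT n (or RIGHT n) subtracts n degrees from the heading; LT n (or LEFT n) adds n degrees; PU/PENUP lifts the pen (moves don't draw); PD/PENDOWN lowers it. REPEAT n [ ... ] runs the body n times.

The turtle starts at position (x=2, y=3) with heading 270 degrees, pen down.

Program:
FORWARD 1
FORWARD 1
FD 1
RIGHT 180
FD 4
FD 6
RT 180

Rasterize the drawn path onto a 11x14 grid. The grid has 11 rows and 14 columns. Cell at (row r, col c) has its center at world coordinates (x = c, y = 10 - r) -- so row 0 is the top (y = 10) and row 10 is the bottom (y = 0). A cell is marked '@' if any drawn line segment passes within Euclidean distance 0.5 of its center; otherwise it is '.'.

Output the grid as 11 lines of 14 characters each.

Segment 0: (2,3) -> (2,2)
Segment 1: (2,2) -> (2,1)
Segment 2: (2,1) -> (2,0)
Segment 3: (2,0) -> (2,4)
Segment 4: (2,4) -> (2,10)

Answer: ..@...........
..@...........
..@...........
..@...........
..@...........
..@...........
..@...........
..@...........
..@...........
..@...........
..@...........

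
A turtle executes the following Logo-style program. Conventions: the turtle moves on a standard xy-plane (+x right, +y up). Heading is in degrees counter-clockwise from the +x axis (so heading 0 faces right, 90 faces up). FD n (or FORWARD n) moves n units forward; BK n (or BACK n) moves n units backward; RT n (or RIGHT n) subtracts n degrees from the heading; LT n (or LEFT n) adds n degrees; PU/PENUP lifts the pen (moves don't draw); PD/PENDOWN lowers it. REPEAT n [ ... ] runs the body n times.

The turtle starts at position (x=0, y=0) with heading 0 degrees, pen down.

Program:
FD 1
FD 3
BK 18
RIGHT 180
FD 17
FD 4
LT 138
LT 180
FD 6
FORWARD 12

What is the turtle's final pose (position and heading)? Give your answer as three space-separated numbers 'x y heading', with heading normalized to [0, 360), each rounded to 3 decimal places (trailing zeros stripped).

Answer: -48.377 12.044 138

Derivation:
Executing turtle program step by step:
Start: pos=(0,0), heading=0, pen down
FD 1: (0,0) -> (1,0) [heading=0, draw]
FD 3: (1,0) -> (4,0) [heading=0, draw]
BK 18: (4,0) -> (-14,0) [heading=0, draw]
RT 180: heading 0 -> 180
FD 17: (-14,0) -> (-31,0) [heading=180, draw]
FD 4: (-31,0) -> (-35,0) [heading=180, draw]
LT 138: heading 180 -> 318
LT 180: heading 318 -> 138
FD 6: (-35,0) -> (-39.459,4.015) [heading=138, draw]
FD 12: (-39.459,4.015) -> (-48.377,12.044) [heading=138, draw]
Final: pos=(-48.377,12.044), heading=138, 7 segment(s) drawn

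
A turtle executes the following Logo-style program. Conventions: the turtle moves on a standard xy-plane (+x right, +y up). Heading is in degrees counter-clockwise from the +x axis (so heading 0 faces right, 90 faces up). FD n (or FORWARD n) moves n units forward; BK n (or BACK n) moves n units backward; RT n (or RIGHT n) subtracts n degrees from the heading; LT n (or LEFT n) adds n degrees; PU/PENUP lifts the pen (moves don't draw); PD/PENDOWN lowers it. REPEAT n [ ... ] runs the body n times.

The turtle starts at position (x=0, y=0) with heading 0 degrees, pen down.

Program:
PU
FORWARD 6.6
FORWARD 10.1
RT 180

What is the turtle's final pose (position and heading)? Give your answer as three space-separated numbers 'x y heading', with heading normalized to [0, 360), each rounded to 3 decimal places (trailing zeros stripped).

Answer: 16.7 0 180

Derivation:
Executing turtle program step by step:
Start: pos=(0,0), heading=0, pen down
PU: pen up
FD 6.6: (0,0) -> (6.6,0) [heading=0, move]
FD 10.1: (6.6,0) -> (16.7,0) [heading=0, move]
RT 180: heading 0 -> 180
Final: pos=(16.7,0), heading=180, 0 segment(s) drawn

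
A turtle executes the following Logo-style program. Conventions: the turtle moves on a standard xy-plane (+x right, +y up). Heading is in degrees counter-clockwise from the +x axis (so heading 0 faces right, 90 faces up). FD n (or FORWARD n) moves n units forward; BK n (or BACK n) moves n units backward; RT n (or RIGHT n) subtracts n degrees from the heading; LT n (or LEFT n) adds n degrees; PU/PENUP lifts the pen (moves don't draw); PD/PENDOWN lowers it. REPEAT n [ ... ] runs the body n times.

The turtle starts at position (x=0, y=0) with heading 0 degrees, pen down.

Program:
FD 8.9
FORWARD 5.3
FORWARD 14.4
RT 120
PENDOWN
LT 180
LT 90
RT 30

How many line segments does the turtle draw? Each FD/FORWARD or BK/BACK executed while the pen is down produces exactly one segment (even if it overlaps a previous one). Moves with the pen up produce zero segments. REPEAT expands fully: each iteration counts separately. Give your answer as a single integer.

Executing turtle program step by step:
Start: pos=(0,0), heading=0, pen down
FD 8.9: (0,0) -> (8.9,0) [heading=0, draw]
FD 5.3: (8.9,0) -> (14.2,0) [heading=0, draw]
FD 14.4: (14.2,0) -> (28.6,0) [heading=0, draw]
RT 120: heading 0 -> 240
PD: pen down
LT 180: heading 240 -> 60
LT 90: heading 60 -> 150
RT 30: heading 150 -> 120
Final: pos=(28.6,0), heading=120, 3 segment(s) drawn
Segments drawn: 3

Answer: 3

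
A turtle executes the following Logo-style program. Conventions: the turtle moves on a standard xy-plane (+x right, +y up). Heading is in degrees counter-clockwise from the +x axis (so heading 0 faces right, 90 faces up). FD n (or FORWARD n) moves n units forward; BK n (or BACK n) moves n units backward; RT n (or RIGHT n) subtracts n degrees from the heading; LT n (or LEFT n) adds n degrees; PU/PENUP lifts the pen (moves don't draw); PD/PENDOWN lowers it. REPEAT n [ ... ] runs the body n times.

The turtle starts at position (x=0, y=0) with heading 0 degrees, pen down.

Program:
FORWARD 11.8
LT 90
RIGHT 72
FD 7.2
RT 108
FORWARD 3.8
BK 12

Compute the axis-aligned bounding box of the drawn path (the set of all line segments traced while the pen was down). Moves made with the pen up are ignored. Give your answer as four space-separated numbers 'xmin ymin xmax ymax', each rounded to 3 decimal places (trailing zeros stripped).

Answer: 0 -1.575 18.648 10.425

Derivation:
Executing turtle program step by step:
Start: pos=(0,0), heading=0, pen down
FD 11.8: (0,0) -> (11.8,0) [heading=0, draw]
LT 90: heading 0 -> 90
RT 72: heading 90 -> 18
FD 7.2: (11.8,0) -> (18.648,2.225) [heading=18, draw]
RT 108: heading 18 -> 270
FD 3.8: (18.648,2.225) -> (18.648,-1.575) [heading=270, draw]
BK 12: (18.648,-1.575) -> (18.648,10.425) [heading=270, draw]
Final: pos=(18.648,10.425), heading=270, 4 segment(s) drawn

Segment endpoints: x in {0, 11.8, 18.648}, y in {-1.575, 0, 2.225, 10.425}
xmin=0, ymin=-1.575, xmax=18.648, ymax=10.425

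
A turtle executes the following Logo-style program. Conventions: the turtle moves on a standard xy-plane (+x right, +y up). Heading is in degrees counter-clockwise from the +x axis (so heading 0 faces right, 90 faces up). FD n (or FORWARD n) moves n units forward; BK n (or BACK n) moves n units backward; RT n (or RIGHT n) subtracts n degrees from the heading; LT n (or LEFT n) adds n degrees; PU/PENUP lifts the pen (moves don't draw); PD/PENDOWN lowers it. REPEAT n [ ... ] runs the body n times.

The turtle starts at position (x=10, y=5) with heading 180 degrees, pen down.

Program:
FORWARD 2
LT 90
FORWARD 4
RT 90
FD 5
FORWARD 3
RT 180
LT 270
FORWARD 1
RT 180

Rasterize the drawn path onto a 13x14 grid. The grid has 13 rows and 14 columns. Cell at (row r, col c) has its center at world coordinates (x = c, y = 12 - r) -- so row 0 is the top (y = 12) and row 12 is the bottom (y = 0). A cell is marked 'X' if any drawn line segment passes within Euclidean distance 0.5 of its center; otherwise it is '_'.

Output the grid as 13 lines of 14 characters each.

Segment 0: (10,5) -> (8,5)
Segment 1: (8,5) -> (8,1)
Segment 2: (8,1) -> (3,1)
Segment 3: (3,1) -> (-0,1)
Segment 4: (-0,1) -> (-0,0)

Answer: ______________
______________
______________
______________
______________
______________
______________
________XXX___
________X_____
________X_____
________X_____
XXXXXXXXX_____
X_____________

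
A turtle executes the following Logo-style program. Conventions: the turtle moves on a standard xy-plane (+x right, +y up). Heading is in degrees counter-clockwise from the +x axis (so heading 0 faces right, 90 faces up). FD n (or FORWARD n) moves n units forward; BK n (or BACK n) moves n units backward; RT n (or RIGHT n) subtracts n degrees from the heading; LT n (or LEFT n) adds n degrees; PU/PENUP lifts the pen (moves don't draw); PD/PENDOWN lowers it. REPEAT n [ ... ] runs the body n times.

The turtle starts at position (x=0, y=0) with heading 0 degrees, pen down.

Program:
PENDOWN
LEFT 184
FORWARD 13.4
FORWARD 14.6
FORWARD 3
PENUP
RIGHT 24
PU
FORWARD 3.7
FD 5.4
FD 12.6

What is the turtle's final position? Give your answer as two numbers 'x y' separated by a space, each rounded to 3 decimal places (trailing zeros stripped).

Executing turtle program step by step:
Start: pos=(0,0), heading=0, pen down
PD: pen down
LT 184: heading 0 -> 184
FD 13.4: (0,0) -> (-13.367,-0.935) [heading=184, draw]
FD 14.6: (-13.367,-0.935) -> (-27.932,-1.953) [heading=184, draw]
FD 3: (-27.932,-1.953) -> (-30.924,-2.162) [heading=184, draw]
PU: pen up
RT 24: heading 184 -> 160
PU: pen up
FD 3.7: (-30.924,-2.162) -> (-34.401,-0.897) [heading=160, move]
FD 5.4: (-34.401,-0.897) -> (-39.476,0.95) [heading=160, move]
FD 12.6: (-39.476,0.95) -> (-51.316,5.259) [heading=160, move]
Final: pos=(-51.316,5.259), heading=160, 3 segment(s) drawn

Answer: -51.316 5.259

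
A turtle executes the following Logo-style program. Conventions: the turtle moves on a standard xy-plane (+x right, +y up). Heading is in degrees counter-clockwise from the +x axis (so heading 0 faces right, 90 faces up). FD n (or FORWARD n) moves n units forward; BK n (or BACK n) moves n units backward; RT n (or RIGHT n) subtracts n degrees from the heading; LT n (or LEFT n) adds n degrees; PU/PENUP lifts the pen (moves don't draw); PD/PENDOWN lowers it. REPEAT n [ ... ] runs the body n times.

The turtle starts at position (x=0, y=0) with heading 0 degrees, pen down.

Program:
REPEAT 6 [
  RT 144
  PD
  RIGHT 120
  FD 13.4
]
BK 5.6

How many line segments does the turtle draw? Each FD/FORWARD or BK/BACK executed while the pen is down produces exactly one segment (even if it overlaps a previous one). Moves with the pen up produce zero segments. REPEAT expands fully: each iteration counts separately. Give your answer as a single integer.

Executing turtle program step by step:
Start: pos=(0,0), heading=0, pen down
REPEAT 6 [
  -- iteration 1/6 --
  RT 144: heading 0 -> 216
  PD: pen down
  RT 120: heading 216 -> 96
  FD 13.4: (0,0) -> (-1.401,13.327) [heading=96, draw]
  -- iteration 2/6 --
  RT 144: heading 96 -> 312
  PD: pen down
  RT 120: heading 312 -> 192
  FD 13.4: (-1.401,13.327) -> (-14.508,10.541) [heading=192, draw]
  -- iteration 3/6 --
  RT 144: heading 192 -> 48
  PD: pen down
  RT 120: heading 48 -> 288
  FD 13.4: (-14.508,10.541) -> (-10.367,-2.204) [heading=288, draw]
  -- iteration 4/6 --
  RT 144: heading 288 -> 144
  PD: pen down
  RT 120: heading 144 -> 24
  FD 13.4: (-10.367,-2.204) -> (1.874,3.247) [heading=24, draw]
  -- iteration 5/6 --
  RT 144: heading 24 -> 240
  PD: pen down
  RT 120: heading 240 -> 120
  FD 13.4: (1.874,3.247) -> (-4.826,14.851) [heading=120, draw]
  -- iteration 6/6 --
  RT 144: heading 120 -> 336
  PD: pen down
  RT 120: heading 336 -> 216
  FD 13.4: (-4.826,14.851) -> (-15.666,6.975) [heading=216, draw]
]
BK 5.6: (-15.666,6.975) -> (-11.136,10.267) [heading=216, draw]
Final: pos=(-11.136,10.267), heading=216, 7 segment(s) drawn
Segments drawn: 7

Answer: 7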